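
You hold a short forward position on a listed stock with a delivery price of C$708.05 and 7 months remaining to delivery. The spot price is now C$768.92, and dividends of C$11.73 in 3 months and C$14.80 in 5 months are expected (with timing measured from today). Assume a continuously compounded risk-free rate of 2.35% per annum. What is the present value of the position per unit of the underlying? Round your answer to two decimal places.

-C$44.19

PV(remaining dividends) I = 11.73·e^(−0.0235·3/12) + 14.80·e^(−0.0235·5/12) = 26.3171
Current forward F = (S − I)·e^(rT) = (768.92 − 26.3171)·e^(0.0235·7/12) = 742.6029 × 1.013803 = 752.8530
Value (long) = (F − K)·e^(−rT) = (752.8530 − 708.05) × 0.986385 = 44.1930
Short position value = −(long value) = -C$44.19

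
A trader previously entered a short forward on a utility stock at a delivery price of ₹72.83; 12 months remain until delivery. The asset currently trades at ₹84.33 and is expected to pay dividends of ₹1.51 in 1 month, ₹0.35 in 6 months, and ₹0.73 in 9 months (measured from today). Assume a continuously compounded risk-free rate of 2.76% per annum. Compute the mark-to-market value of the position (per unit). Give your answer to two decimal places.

-₹10.92

PV(remaining dividends) I = 1.51·e^(−0.0276·1/12) + 0.35·e^(−0.0276·6/12) + 0.73·e^(−0.0276·9/12) = 2.5668
Current forward F = (S − I)·e^(rT) = (84.33 − 2.5668)·e^(0.0276·12/12) = 81.7632 × 1.027984 = 84.0513
Value (long) = (F − K)·e^(−rT) = (84.0513 − 72.83) × 0.972777 = 10.9158
Short position value = −(long value) = -₹10.92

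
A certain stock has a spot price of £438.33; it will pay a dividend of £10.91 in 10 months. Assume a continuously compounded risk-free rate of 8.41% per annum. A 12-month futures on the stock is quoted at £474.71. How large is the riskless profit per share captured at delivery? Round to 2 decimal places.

£8.99 per share

PV(dividends) I = 10.91·e^(−0.0841·10/12) = 10.1716
Fair futures F* = (S − I)·e^(rT) = (438.33 − 10.1716)·e^0.084100 = 428.1584 × 1.087738 = 465.7242
Market £474.71 > fair 465.7242: forward overpriced → cash-and-carry (borrow at r, buy the stock and collect the dividends, short the forward).
Profit at T = |F_mkt − F*| = |474.71 − 465.7242| = £8.99 per share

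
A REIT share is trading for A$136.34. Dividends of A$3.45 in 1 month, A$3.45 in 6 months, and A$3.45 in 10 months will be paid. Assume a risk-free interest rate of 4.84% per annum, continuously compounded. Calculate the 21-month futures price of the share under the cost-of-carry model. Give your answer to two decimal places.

A$137.38

PV(dividends) I = 3.45·e^(−0.0484·1/12) + 3.45·e^(−0.0484·6/12) + 3.45·e^(−0.0484·10/12)
I = 3.4361 + 3.3675 + 3.3136 = 10.1172
F = (S − I)·e^(rT) = (136.34 − 10.1172) · e^(0.0484·21/12)
= 126.2228 · e^0.084700 = 126.2228 × 1.088391 = A$137.38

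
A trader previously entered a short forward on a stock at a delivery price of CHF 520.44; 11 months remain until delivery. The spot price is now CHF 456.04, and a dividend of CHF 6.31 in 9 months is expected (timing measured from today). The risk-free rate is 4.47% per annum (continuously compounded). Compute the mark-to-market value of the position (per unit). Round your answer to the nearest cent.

PV(remaining dividends) I = 6.31·e^(−0.0447·9/12) = 6.1020
Current forward F = (S − I)·e^(rT) = (456.04 − 6.1020)·e^(0.0447·11/12) = 449.9380 × 1.041826 = 468.7571
Value (long) = (F − K)·e^(−rT) = (468.7571 − 520.44) × 0.959853 = -49.6080
Short position value = −(long value) = CHF 49.61

CHF 49.61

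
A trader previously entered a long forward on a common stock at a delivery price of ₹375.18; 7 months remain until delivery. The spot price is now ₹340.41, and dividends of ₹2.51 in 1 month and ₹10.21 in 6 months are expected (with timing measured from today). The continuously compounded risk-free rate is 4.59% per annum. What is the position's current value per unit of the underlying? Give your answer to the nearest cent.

PV(remaining dividends) I = 2.51·e^(−0.0459·1/12) + 10.21·e^(−0.0459·6/12) = 12.4788
Current forward F = (S − I)·e^(rT) = (340.41 − 12.4788)·e^(0.0459·7/12) = 327.9312 × 1.027137 = 336.8303
Value (long) = (F − K)·e^(−rT) = (336.8303 − 375.18) × 0.973580 = -37.3365
Value = -₹37.34

-₹37.34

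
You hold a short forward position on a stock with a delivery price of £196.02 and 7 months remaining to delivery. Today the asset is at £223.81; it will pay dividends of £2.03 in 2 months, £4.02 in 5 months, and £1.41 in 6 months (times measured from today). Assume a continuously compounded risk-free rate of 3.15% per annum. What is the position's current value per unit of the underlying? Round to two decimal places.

PV(remaining dividends) I = 2.03·e^(−0.0315·2/12) + 4.02·e^(−0.0315·5/12) + 1.41·e^(−0.0315·6/12) = 7.3749
Current forward F = (S − I)·e^(rT) = (223.81 − 7.3749)·e^(0.0315·7/12) = 216.4351 × 1.018545 = 220.4489
Value (long) = (F − K)·e^(−rT) = (220.4489 − 196.02) × 0.981793 = 23.9841
Short position value = −(long value) = -£23.98

-£23.98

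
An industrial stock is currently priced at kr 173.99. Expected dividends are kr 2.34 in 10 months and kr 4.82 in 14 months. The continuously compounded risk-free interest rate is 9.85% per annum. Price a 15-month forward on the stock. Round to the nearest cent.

kr 189.49

PV(dividends) I = 2.34·e^(−0.0985·10/12) + 4.82·e^(−0.0985·14/12)
I = 2.1556 + 4.2967 = 6.4523
F = (S − I)·e^(rT) = (173.99 − 6.4523) · e^(0.0985·15/12)
= 167.5377 · e^0.123125 = 167.5377 × 1.131026 = kr 189.49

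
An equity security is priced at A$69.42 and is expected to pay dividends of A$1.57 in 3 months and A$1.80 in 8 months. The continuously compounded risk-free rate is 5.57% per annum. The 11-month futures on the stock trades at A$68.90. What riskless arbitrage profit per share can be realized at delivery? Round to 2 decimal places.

PV(dividends) I = 1.57·e^(−0.0557·3/12) + 1.80·e^(−0.0557·8/12) = 3.2827
Fair futures F* = (S − I)·e^(rT) = (69.42 − 3.2827)·e^0.051058 = 66.1373 × 1.052384 = 69.6018
Market A$68.90 < fair 69.6018: forward underpriced → reverse cash-and-carry (short the stock, invest proceeds at r, pay the dividends, go long the forward).
Profit at T = |F_mkt − F*| = |68.90 − 69.6018| = A$0.70 per share

A$0.70 per share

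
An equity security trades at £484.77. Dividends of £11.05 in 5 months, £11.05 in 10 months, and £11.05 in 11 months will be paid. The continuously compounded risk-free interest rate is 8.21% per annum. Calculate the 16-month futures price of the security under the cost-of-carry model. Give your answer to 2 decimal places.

£505.99

PV(dividends) I = 11.05·e^(−0.0821·5/12) + 11.05·e^(−0.0821·10/12) + 11.05·e^(−0.0821·11/12)
I = 10.6784 + 10.3193 + 10.2489 = 31.2466
F = (S − I)·e^(rT) = (484.77 − 31.2466) · e^(0.0821·16/12)
= 453.5234 · e^0.109467 = 453.5234 × 1.115683 = £505.99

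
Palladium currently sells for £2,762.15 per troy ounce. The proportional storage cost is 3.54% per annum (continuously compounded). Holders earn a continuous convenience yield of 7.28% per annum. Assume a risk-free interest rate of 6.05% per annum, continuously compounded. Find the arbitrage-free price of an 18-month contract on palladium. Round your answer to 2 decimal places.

Net carry = r + u − y = 0.0605 + 0.0354 − 0.0728 = 0.0231
F = S·e^((r+u−y)T) = 2762.15 · e^(0.0231 × 18/12) = 2762.15 · e^0.03465000
= 2762.15 × 1.03525731 = £2,859.54 per troy ounce

£2,859.54 per troy ounce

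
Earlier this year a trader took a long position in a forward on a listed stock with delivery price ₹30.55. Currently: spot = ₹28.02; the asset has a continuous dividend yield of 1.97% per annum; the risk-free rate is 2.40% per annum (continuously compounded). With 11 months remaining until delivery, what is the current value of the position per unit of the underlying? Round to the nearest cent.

-₹2.37

Current fair forward for the remaining 11 months: F = S·e^((r − q)·T), (r − q) = 0.0240 − 0.0197 = 0.0043
F = 28.02 · e^(0.0043 × 11/12) = 28.02 × 1.003949 = 28.1307
Value of long forward = (F − K)·e^(−rT) = (28.1307 − 30.55) · e^(−0.0240·11/12)
= -2.4193 × 0.978240 = -2.37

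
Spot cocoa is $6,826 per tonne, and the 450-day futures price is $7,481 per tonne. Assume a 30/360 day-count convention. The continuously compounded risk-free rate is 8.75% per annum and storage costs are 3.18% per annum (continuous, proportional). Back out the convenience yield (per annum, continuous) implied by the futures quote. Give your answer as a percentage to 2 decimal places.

F = S·e^((r+u−y)T) ⇒ (r+u−y) = ln(F/S)/T
ln(7481/6826) = 0.091628; /T ⇒ 0.073302
y = r + u − ln(F/S)/T = 0.0875 + 0.0318 − 0.073302 = 0.045998
y = 4.60%

4.60%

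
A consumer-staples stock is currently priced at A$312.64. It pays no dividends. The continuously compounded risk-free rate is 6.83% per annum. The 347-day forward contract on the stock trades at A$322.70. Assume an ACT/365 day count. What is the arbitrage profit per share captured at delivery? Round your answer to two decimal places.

A$10.91 per share

Fair forward: F* = S·e^(carry·T), with carry = r = 0.0683
F* = 312.64 · e^(0.0683 × 347/365) = 312.64 · e^0.064932 = 312.64 × 1.067086 = A$333.6138
Market A$322.70 < fair A$333.6138: forward underpriced → reverse cash-and-carry (short spot, go long the forward).
At maturity, profit = |F_mkt − F*| = |322.70 − 333.6138| = A$10.91 per share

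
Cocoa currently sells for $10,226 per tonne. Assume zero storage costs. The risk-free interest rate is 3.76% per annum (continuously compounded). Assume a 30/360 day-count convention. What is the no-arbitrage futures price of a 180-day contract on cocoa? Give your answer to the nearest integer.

F = S·e^(rT) = 10226 · e^(0.0376 × 180/360) = 10226 · e^0.018800
= 10226 × 1.018978 = $10,420 per tonne

$10,420 per tonne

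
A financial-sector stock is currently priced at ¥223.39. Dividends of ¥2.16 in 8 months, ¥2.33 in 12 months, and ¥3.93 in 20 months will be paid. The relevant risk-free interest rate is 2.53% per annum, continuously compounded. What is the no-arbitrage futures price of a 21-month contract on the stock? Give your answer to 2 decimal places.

¥224.97

PV(dividends) I = 2.16·e^(−0.0253·8/12) + 2.33·e^(−0.0253·12/12) + 3.93·e^(−0.0253·20/12)
I = 2.1239 + 2.2718 + 3.7677 = 8.1634
F = (S − I)·e^(rT) = (223.39 − 8.1634) · e^(0.0253·21/12)
= 215.2266 · e^0.044275 = 215.2266 × 1.045270 = ¥224.97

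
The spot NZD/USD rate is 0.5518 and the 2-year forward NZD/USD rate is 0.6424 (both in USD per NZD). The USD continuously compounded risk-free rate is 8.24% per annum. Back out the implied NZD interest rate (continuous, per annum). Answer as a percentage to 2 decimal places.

F = S·e^((r_USD − r_NZD)T) ⇒ r_NZD = r_USD − ln(F/S)/T
ln(0.6424/0.5518) = 0.152026; /(2) = 0.076013
r_NZD = 0.0824 − 0.076013 = 0.006387
r_NZD = 0.64%

0.64%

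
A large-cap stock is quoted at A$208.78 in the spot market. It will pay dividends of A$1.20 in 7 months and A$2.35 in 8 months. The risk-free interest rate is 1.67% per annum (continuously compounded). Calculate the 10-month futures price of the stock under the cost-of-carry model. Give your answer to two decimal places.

PV(dividends) I = 1.20·e^(−0.0167·7/12) + 2.35·e^(−0.0167·8/12)
I = 1.1884 + 2.3240 = 3.5124
F = (S − I)·e^(rT) = (208.78 − 3.5124) · e^(0.0167·10/12)
= 205.2676 · e^0.013917 = 205.2676 × 1.014014 = A$208.14

A$208.14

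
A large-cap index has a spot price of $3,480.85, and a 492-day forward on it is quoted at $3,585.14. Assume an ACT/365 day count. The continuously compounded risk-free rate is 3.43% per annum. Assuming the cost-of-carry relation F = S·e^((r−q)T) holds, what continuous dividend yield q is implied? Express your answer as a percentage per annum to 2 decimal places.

From F = S·e^((r−q)T): (r − q) = ln(F/S)/T
ln(3585.14/3480.85) = ln(1.029961) = 0.029521
(r − q) = 0.029521 / (492/365) = 0.021901
q = r − ln(F/S)/T = 0.0343 − 0.021901 = 0.012399
q = 1.24%

1.24%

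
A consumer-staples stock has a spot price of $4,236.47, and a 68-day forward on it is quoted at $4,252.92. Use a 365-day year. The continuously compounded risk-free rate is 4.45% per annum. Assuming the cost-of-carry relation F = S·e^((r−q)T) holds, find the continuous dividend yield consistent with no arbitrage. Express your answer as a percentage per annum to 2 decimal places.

From F = S·e^((r−q)T): (r − q) = ln(F/S)/T
ln(4252.92/4236.47) = ln(1.003883) = 0.003875
(r − q) = 0.003875 / (68/365) = 0.020800
q = r − ln(F/S)/T = 0.0445 − 0.020800 = 0.023700
q = 2.37%

2.37%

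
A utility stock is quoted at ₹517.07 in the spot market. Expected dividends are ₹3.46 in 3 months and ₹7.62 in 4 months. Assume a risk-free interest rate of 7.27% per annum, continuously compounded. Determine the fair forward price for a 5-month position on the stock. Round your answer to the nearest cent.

₹521.80

PV(dividends) I = 3.46·e^(−0.0727·3/12) + 7.62·e^(−0.0727·4/12)
I = 3.3977 + 7.4376 = 10.8353
F = (S − I)·e^(rT) = (517.07 − 10.8353) · e^(0.0727·5/12)
= 506.2347 · e^0.030292 = 506.2347 × 1.030755 = ₹521.80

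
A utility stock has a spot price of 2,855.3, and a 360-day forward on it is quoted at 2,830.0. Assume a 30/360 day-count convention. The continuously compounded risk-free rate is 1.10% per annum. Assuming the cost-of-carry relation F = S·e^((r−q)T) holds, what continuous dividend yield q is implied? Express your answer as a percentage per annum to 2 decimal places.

1.99%

From F = S·e^((r−q)T): (r − q) = ln(F/S)/T
ln(2830.0/2855.3) = ln(0.991139) = -0.008900
(r − q) = -0.008900 / (360/360) = -0.008900
q = r − ln(F/S)/T = 0.0110 + 0.008900 = 0.019900
q = 1.99%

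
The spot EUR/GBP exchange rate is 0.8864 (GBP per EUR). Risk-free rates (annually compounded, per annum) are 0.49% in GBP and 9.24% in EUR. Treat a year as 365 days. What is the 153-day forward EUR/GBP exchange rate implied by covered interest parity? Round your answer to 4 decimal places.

0.8559

By covered interest parity, F = S · (1+r_GBP)^T / (1+r_EUR)^T
= 0.8864 × 1.002051 / 1.037740 = 0.8864 × 0.965609
F = 0.8559 GBP per EUR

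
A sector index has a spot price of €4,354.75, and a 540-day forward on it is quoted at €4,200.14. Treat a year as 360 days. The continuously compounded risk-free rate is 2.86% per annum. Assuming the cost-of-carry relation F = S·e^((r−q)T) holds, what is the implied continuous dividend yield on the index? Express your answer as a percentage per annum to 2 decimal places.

5.27%

From F = S·e^((r−q)T): (r − q) = ln(F/S)/T
ln(4200.14/4354.75) = ln(0.964496) = -0.036150
(r − q) = -0.036150 / (540/360) = -0.024100
q = r − ln(F/S)/T = 0.0286 + 0.024100 = 0.052700
q = 5.27%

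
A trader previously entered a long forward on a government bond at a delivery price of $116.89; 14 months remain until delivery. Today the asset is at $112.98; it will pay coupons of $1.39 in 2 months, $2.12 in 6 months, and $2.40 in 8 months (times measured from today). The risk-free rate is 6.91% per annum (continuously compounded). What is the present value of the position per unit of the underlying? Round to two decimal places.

-$0.57

PV(remaining coupons) I = 1.39·e^(−0.0691·2/12) + 2.12·e^(−0.0691·6/12) + 2.40·e^(−0.0691·8/12) = 5.7140
Current forward F = (S − I)·e^(rT) = (112.98 − 5.7140)·e^(0.0691·14/12) = 107.2660 × 1.083955 = 116.2715
Value (long) = (F − K)·e^(−rT) = (116.2715 − 116.89) × 0.922547 = -0.5706
Value = -$0.57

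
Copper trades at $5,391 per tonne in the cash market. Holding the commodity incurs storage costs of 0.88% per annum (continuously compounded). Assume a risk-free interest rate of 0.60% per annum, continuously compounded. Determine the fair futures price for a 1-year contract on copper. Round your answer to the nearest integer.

$5,471 per tonne

Net carry = r + u − y = 0.0060 + 0.0088 − 0.0000 = 0.0148
F = S·e^((r+u−y)T) = 5391 · e^(0.0148 × 1) = 5391 · e^0.014800
= 5391 × 1.014910 = $5,471 per tonne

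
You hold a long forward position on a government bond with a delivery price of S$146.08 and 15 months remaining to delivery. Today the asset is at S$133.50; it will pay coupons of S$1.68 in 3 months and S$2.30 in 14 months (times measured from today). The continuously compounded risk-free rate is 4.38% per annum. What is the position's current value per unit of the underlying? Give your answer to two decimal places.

PV(remaining coupons) I = 1.68·e^(−0.0438·3/12) + 2.30·e^(−0.0438·14/12) = 3.8471
Current forward F = (S − I)·e^(rT) = (133.50 − 3.8471)·e^(0.0438·15/12) = 129.6529 × 1.056277 = 136.9494
Value (long) = (F − K)·e^(−rT) = (136.9494 − 146.08) × 0.946722 = -8.6441
Value = -S$8.64

-S$8.64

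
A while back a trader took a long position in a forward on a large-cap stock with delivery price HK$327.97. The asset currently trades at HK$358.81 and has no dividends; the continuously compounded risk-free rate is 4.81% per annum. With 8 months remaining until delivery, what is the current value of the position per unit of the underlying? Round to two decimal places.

HK$41.19

Current fair forward for the remaining 8 months: F = S·e^(r·T), r = 0.0481
F = 358.81 · e^(0.0481 × 8/12) = 358.81 × 1.032586 = 370.5022
Value of long forward = (F − K)·e^(−rT) = (370.5022 − 327.97) · e^(−0.0481·8/12)
= 42.5322 × 0.968442 = 41.19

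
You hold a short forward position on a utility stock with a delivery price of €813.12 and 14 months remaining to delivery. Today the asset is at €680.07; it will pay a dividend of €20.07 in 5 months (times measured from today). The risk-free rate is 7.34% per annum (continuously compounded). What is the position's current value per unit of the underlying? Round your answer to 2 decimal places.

PV(remaining dividends) I = 20.07·e^(−0.0734·5/12) = 19.4655
Current forward F = (S − I)·e^(rT) = (680.07 − 19.4655)·e^(0.0734·14/12) = 660.6045 × 1.089407 = 719.6672
Value (long) = (F − K)·e^(−rT) = (719.6672 − 813.12) × 0.917931 = -85.7832
Short position value = −(long value) = €85.78

€85.78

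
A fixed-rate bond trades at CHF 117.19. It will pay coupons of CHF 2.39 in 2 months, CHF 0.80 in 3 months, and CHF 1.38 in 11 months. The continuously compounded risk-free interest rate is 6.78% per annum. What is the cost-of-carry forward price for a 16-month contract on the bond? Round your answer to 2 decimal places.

CHF 123.41

PV(coupons) I = 2.39·e^(−0.0678·2/12) + 0.80·e^(−0.0678·3/12) + 1.38·e^(−0.0678·11/12)
I = 2.3631 + 0.7866 + 1.2968 = 4.4465
F = (S − I)·e^(rT) = (117.19 − 4.4465) · e^(0.0678·16/12)
= 112.7435 · e^0.090400 = 112.7435 × 1.094612 = CHF 123.41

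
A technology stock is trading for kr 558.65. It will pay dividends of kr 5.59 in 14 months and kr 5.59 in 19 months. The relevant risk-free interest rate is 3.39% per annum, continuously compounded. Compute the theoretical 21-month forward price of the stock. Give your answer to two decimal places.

PV(dividends) I = 5.59·e^(−0.0339·14/12) + 5.59·e^(−0.0339·19/12)
I = 5.3732 + 5.2979 = 10.6711
F = (S − I)·e^(rT) = (558.65 − 10.6711) · e^(0.0339·21/12)
= 547.9789 · e^0.059325 = 547.9789 × 1.061120 = kr 581.47

kr 581.47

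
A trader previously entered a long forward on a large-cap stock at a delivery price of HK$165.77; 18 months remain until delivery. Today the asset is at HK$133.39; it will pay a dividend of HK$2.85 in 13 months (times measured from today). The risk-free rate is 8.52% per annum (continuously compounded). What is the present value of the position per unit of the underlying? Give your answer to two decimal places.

PV(remaining dividends) I = 2.85·e^(−0.0852·13/12) = 2.5987
Current forward F = (S − I)·e^(rT) = (133.39 − 2.5987)·e^(0.0852·18/12) = 130.7913 × 1.136326 = 148.6216
Value (long) = (F − K)·e^(−rT) = (148.6216 − 165.77) × 0.880029 = -15.0911
Value = -HK$15.09

-HK$15.09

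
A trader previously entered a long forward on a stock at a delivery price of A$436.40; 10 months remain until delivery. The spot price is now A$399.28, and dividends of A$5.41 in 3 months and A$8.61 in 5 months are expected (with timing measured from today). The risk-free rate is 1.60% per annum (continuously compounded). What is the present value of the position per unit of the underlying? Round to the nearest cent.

-A$45.28

PV(remaining dividends) I = 5.41·e^(−0.0160·3/12) + 8.61·e^(−0.0160·5/12) = 13.9412
Current forward F = (S − I)·e^(rT) = (399.28 − 13.9412)·e^(0.0160·10/12) = 385.3388 × 1.013423 = 390.5112
Value (long) = (F − K)·e^(−rT) = (390.5112 − 436.40) × 0.986755 = -45.2810
Value = -A$45.28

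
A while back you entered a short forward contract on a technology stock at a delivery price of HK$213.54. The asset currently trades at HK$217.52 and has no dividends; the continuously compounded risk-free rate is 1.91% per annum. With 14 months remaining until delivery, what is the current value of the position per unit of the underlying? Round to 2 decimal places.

Current fair forward for the remaining 14 months: F = S·e^(r·T), r = 0.0191
F = 217.52 · e^(0.0191 × 14/12) = 217.52 × 1.022533 = 222.4214
Value of long forward = (F − K)·e^(−rT) = (222.4214 − 213.54) · e^(−0.0191·14/12)
= 8.8814 × 0.977963 = 8.69
Short position value = −(long value) = -HK$8.69

-HK$8.69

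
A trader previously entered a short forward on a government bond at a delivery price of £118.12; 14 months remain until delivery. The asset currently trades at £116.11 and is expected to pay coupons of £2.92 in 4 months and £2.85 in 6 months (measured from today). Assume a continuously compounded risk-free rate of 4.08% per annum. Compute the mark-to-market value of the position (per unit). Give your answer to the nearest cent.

£2.19

PV(remaining coupons) I = 2.92·e^(−0.0408·4/12) + 2.85·e^(−0.0408·6/12) = 5.6730
Current forward F = (S − I)·e^(rT) = (116.11 − 5.6730)·e^(0.0408·14/12) = 110.4370 × 1.048751 = 115.8209
Value (long) = (F − K)·e^(−rT) = (115.8209 − 118.12) × 0.953515 = -2.1922
Short position value = −(long value) = £2.19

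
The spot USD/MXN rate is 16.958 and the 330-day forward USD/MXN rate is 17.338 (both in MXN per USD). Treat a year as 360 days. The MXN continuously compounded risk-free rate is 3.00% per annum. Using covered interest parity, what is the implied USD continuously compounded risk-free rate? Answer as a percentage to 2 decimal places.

F = S·e^((r_MXN − r_USD)T) ⇒ r_USD = r_MXN − ln(F/S)/T
ln(17.338/16.958) = 0.022161; /(330/360) = 0.024176
r_USD = 0.0300 − 0.024176 = 0.005824
r_USD = 0.58%

0.58%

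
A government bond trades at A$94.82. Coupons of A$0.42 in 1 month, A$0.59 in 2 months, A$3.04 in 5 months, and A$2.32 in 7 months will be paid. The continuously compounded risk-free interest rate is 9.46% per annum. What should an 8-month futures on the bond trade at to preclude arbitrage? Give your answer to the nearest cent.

A$94.48

PV(coupons) I = 0.42·e^(−0.0946·1/12) + 0.59·e^(−0.0946·2/12) + 3.04·e^(−0.0946·5/12) + 2.32·e^(−0.0946·7/12)
I = 0.4167 + 0.5808 + 2.9225 + 2.1954 = 6.1154
F = (S − I)·e^(rT) = (94.82 − 6.1154) · e^(0.0946·8/12)
= 88.7046 · e^0.063067 = 88.7046 × 1.065098 = A$94.48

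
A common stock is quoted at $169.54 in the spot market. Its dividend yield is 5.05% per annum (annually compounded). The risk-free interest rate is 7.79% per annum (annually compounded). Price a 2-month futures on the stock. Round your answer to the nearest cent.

$170.27

F = S · (1+r)^T / (1+q)^T
= 169.54 × 1.012581 / 1.008245 = 169.54 × 1.004301
F = $170.27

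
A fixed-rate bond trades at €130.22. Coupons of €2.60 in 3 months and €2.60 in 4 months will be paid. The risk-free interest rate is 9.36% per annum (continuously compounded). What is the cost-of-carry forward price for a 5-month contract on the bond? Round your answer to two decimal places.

PV(coupons) I = 2.60·e^(−0.0936·3/12) + 2.60·e^(−0.0936·4/12)
I = 2.5399 + 2.5201 = 5.0600
F = (S − I)·e^(rT) = (130.22 − 5.0600) · e^(0.0936·5/12)
= 125.1600 · e^0.039000 = 125.1600 × 1.039770 = €130.14

€130.14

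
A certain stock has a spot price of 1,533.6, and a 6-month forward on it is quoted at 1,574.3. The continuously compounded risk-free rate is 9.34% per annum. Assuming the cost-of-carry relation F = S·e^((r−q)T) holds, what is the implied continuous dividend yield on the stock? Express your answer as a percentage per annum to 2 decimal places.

From F = S·e^((r−q)T): (r − q) = ln(F/S)/T
ln(1574.3/1533.6) = ln(1.026539) = 0.026193
(r − q) = 0.026193 / (6/12) = 0.052386
q = r − ln(F/S)/T = 0.0934 − 0.052386 = 0.041014
q = 4.10%

4.10%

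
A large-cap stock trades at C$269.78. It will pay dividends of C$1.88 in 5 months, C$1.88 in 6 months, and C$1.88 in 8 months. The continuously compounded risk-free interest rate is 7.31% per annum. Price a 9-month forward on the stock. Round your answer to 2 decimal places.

PV(dividends) I = 1.88·e^(−0.0731·5/12) + 1.88·e^(−0.0731·6/12) + 1.88·e^(−0.0731·8/12)
I = 1.8236 + 1.8125 + 1.7906 = 5.4267
F = (S − I)·e^(rT) = (269.78 − 5.4267) · e^(0.0731·9/12)
= 264.3533 · e^0.054825 = 264.3533 × 1.056356 = C$279.25

C$279.25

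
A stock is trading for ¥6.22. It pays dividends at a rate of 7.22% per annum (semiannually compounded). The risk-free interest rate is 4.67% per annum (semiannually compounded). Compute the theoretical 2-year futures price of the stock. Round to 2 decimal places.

¥5.92

F = S · (1+r/2)^(2T) / (1+q/2)^(2T)
= 6.22 × 1.096723 / 1.152409 = 6.22 × 0.951679
F = ¥5.92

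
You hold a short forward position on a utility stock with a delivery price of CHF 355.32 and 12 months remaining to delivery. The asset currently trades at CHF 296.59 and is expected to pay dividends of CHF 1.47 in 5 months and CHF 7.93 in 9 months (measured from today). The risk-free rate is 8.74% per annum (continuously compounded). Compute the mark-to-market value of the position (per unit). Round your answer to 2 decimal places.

PV(remaining dividends) I = 1.47·e^(−0.0874·5/12) + 7.93·e^(−0.0874·9/12) = 8.8443
Current forward F = (S − I)·e^(rT) = (296.59 − 8.8443)·e^(0.0874·12/12) = 287.7457 × 1.091333 = 314.0264
Value (long) = (F − K)·e^(−rT) = (314.0264 − 355.32) × 0.916310 = -37.8377
Short position value = −(long value) = CHF 37.84

CHF 37.84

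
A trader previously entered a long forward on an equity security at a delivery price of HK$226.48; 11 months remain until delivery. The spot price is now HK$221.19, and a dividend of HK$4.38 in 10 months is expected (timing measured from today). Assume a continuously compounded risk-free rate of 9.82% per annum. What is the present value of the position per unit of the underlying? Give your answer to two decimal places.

HK$10.17

PV(remaining dividends) I = 4.38·e^(−0.0982·10/12) = 4.0358
Current forward F = (S − I)·e^(rT) = (221.19 − 4.0358)·e^(0.0982·11/12) = 217.1542 × 1.094193 = 237.6086
Value (long) = (F − K)·e^(−rT) = (237.6086 − 226.48) × 0.913916 = 10.1706
Value = HK$10.17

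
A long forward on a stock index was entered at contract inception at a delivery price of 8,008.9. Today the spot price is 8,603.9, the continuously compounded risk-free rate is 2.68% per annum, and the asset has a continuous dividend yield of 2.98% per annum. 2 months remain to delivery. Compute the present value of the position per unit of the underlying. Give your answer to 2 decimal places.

588.07

Current fair forward for the remaining 2 months: F = S·e^((r − q)·T), (r − q) = 0.0268 − 0.0298 = -0.0030
F = 8603.9 · e^(-0.0030 × 2/12) = 8603.9 × 0.99950012 = 8599.5991
Value of long forward = (F − K)·e^(−rT) = (8599.5991 − 8008.9) · e^(−0.0268·2/12)
= 590.6991 × 0.99554329 = 588.07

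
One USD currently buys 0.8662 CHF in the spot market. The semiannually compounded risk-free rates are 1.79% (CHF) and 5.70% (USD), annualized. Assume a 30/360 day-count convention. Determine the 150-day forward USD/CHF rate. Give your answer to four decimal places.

By covered interest parity, F = S · (1+r_CHF/2)^(2T) / (1+r_USD/2)^(2T)
= 0.8662 × 1.007453 / 1.023694 = 0.8662 × 0.984135
F = 0.8525 CHF per USD

0.8525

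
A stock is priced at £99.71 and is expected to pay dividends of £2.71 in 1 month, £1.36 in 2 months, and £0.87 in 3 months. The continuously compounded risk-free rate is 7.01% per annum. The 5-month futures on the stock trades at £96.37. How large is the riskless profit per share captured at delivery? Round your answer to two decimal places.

PV(dividends) I = 2.71·e^(−0.0701·1/12) + 1.36·e^(−0.0701·2/12) + 0.87·e^(−0.0701·3/12) = 4.8933
Fair futures F* = (S − I)·e^(rT) = (99.71 − 4.8933)·e^0.029208 = 94.8167 × 1.029639 = 97.6270
Market £96.37 < fair 97.6270: forward underpriced → reverse cash-and-carry (short the stock, invest proceeds at r, pay the dividends, go long the forward).
Profit at T = |F_mkt − F*| = |96.37 − 97.6270| = £1.26 per share

£1.26 per share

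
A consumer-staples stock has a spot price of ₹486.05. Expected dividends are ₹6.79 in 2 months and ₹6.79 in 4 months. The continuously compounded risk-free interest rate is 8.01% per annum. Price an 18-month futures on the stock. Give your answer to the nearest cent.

PV(dividends) I = 6.79·e^(−0.0801·2/12) + 6.79·e^(−0.0801·4/12)
I = 6.7000 + 6.6111 = 13.3111
F = (S − I)·e^(rT) = (486.05 − 13.3111) · e^(0.0801·18/12)
= 472.7389 · e^0.120150 = 472.7389 × 1.127666 = ₹533.09

₹533.09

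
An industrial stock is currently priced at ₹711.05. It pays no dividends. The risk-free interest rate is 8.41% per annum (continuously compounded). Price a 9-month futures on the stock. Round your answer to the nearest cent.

F = S·e^(rT) = 711.05 · e^(0.0841 × 9/12)
= 711.05 · e^0.063075 = 711.05 × 1.065107
F = ₹757.34

₹757.34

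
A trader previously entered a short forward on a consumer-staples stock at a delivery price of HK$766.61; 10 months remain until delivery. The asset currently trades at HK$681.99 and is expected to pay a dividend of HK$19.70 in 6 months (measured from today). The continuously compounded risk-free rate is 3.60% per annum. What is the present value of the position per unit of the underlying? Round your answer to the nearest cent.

HK$81.31

PV(remaining dividends) I = 19.70·e^(−0.0360·6/12) = 19.3486
Current forward F = (S − I)·e^(rT) = (681.99 − 19.3486)·e^(0.0360·10/12) = 662.6414 × 1.030455 = 682.8221
Value (long) = (F − K)·e^(−rT) = (682.8221 − 766.61) × 0.970446 = -81.3116
Short position value = −(long value) = HK$81.31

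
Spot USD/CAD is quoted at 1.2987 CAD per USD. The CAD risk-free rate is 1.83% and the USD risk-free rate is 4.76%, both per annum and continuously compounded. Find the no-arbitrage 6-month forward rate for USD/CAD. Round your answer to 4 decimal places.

F = S·e^((r_CAD − r_USD)T) = 1.2987 · e^((0.0183 − 0.0476) × 6/12)
= 1.2987 · e^-0.014650 = 1.2987 × 0.985457
F = 1.2798 CAD per USD

1.2798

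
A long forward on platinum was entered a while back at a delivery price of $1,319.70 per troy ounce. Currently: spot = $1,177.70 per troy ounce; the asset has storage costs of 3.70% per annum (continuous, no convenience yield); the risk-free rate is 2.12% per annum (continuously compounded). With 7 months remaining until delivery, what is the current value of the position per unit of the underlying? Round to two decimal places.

Current fair forward for the remaining 7 months: F = S·e^((r + u)·T), (r + u) = 0.0212 + 0.0370 = 0.0582
F = 1177.70 · e^(0.0582 × 7/12) = 1177.70 × 1.03453288 = 1218.3694
Value of long forward = (F − K)·e^(−rT) = (1218.3694 − 1319.70) · e^(−0.0212·7/12)
= -101.3306 × 0.98770949 = -100.09

-$100.09 per troy ounce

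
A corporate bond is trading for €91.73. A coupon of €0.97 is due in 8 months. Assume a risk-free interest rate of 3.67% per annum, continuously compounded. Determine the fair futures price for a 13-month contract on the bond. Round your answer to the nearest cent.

PV(coupons) I = 0.97·e^(−0.0367·8/12)
I = 0.9466
F = (S − I)·e^(rT) = (91.73 − 0.9466) · e^(0.0367·13/12)
= 90.7834 · e^0.039758 = 90.7834 × 1.040559 = €94.47

€94.47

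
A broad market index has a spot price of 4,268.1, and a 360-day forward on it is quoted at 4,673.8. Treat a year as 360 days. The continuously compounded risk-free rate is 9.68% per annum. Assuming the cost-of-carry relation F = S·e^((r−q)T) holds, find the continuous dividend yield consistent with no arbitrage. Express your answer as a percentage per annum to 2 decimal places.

0.60%

From F = S·e^((r−q)T): (r − q) = ln(F/S)/T
ln(4673.8/4268.1) = ln(1.095054) = 0.090804
(r − q) = 0.090804 / (360/360) = 0.090804
q = r − ln(F/S)/T = 0.0968 − 0.090804 = 0.005996
q = 0.60%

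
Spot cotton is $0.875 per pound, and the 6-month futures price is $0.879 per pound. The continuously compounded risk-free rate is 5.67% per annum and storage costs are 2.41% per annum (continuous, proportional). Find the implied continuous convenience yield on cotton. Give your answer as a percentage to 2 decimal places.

F = S·e^((r+u−y)T) ⇒ (r+u−y) = ln(F/S)/T
ln(0.879/0.875) = 0.004561; /T ⇒ 0.009122
y = r + u − ln(F/S)/T = 0.0567 + 0.0241 − 0.009122 = 0.071678
y = 7.17%

7.17%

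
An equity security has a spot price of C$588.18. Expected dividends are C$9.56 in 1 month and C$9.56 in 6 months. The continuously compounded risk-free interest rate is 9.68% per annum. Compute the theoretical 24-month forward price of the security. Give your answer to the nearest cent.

C$691.26

PV(dividends) I = 9.56·e^(−0.0968·1/12) + 9.56·e^(−0.0968·6/12)
I = 9.4832 + 9.1083 = 18.5915
F = (S − I)·e^(rT) = (588.18 − 18.5915) · e^(0.0968·24/12)
= 569.5885 · e^0.193600 = 569.5885 × 1.213611 = C$691.26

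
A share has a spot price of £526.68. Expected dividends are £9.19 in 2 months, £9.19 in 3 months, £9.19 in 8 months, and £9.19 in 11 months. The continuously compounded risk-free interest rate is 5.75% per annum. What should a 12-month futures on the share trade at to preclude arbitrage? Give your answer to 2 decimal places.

PV(dividends) I = 9.19·e^(−0.0575·2/12) + 9.19·e^(−0.0575·3/12) + 9.19·e^(−0.0575·8/12) + 9.19·e^(−0.0575·11/12)
I = 9.1023 + 9.0588 + 8.8444 + 8.7182 = 35.7237
F = (S − I)·e^(rT) = (526.68 − 35.7237) · e^(0.0575·12/12)
= 490.9563 · e^0.057500 = 490.9563 × 1.059185 = £520.01

£520.01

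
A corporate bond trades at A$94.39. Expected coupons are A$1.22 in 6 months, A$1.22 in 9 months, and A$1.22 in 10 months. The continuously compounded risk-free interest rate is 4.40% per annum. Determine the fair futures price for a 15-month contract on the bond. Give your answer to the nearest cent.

A$95.98

PV(coupons) I = 1.22·e^(−0.0440·6/12) + 1.22·e^(−0.0440·9/12) + 1.22·e^(−0.0440·10/12)
I = 1.1935 + 1.1804 + 1.1761 = 3.5500
F = (S − I)·e^(rT) = (94.39 − 3.5500) · e^(0.0440·15/12)
= 90.8400 · e^0.055000 = 90.8400 × 1.056541 = A$95.98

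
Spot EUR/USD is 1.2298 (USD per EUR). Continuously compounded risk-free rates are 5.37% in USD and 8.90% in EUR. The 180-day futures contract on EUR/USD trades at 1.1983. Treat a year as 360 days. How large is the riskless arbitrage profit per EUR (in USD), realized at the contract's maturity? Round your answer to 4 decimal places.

0.0100 per EUR (in USD)

Fair futures: F* = S·e^(carry·T), with carry = (r_USD − r_EUR) = 0.0537 − 0.0890 = -0.0353
F* = 1.2298 · e^(-0.0353 × 180/360) = 1.2298 · e^-0.017650 = 1.2298 × 0.982505 = 1.2083
Market 1.1983 < fair 1.2083: forward underpriced → reverse cash-and-carry (short spot, go long the forward).
At maturity, profit = |F_mkt − F*| = |1.1983 − 1.2083| = 0.0100 per EUR (in USD)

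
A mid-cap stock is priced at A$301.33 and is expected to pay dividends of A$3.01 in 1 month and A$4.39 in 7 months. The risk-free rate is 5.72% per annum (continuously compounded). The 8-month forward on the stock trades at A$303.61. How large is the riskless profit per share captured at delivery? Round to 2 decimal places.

A$1.91 per share

PV(dividends) I = 3.01·e^(−0.0572·1/12) + 4.39·e^(−0.0572·7/12) = 7.2416
Fair forward F* = (S − I)·e^(rT) = (301.33 − 7.2416)·e^0.038133 = 294.0884 × 1.038869 = 305.5193
Market A$303.61 < fair 305.5193: forward underpriced → reverse cash-and-carry (short the stock, invest proceeds at r, pay the dividends, go long the forward).
Profit at T = |F_mkt − F*| = |303.61 − 305.5193| = A$1.91 per share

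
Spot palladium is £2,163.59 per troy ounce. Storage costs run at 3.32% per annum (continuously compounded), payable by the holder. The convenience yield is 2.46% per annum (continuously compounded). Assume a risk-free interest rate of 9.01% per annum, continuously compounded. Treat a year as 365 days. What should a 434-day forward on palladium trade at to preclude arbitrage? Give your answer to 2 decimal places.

£2,433.01 per troy ounce

Net carry = r + u − y = 0.0901 + 0.0332 − 0.0246 = 0.0987
F = S·e^((r+u−y)T) = 2163.59 · e^(0.0987 × 434/365) = 2163.59 · e^0.11735836
= 2163.59 × 1.12452234 = £2,433.01 per troy ounce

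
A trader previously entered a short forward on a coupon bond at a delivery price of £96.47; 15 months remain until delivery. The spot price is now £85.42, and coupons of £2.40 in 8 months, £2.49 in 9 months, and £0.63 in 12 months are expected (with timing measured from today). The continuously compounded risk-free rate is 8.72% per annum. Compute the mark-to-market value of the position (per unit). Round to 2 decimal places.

£6.26

PV(remaining coupons) I = 2.40·e^(−0.0872·8/12) + 2.49·e^(−0.0872·9/12) + 0.63·e^(−0.0872·12/12) = 5.1742
Current forward F = (S − I)·e^(rT) = (85.42 − 5.1742)·e^(0.0872·15/12) = 80.2458 × 1.115162 = 89.4871
Value (long) = (F − K)·e^(−rT) = (89.4871 − 96.47) × 0.896730 = -6.2618
Short position value = −(long value) = £6.26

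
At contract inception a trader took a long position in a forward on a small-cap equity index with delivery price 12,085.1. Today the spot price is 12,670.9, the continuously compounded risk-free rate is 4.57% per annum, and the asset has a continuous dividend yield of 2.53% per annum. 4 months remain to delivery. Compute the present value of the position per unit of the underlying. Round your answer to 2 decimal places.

662.09

Current fair forward for the remaining 4 months: F = S·e^((r − q)·T), (r − q) = 0.0457 − 0.0253 = 0.0204
F = 12670.9 · e^(0.0204 × 4/12) = 12670.9 × 1.00682317 = 12757.3557
Value of long forward = (F − K)·e^(−rT) = (12757.3557 − 12085.1) · e^(−0.0457·4/12)
= 672.2557 × 0.98488211 = 662.09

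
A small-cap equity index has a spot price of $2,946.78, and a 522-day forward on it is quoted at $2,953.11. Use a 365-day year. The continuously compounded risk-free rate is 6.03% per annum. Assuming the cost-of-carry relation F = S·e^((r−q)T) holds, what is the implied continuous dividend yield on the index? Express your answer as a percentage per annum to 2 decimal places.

From F = S·e^((r−q)T): (r − q) = ln(F/S)/T
ln(2953.11/2946.78) = ln(1.002148) = 0.002146
(r − q) = 0.002146 / (522/365) = 0.001501
q = r − ln(F/S)/T = 0.0603 − 0.001501 = 0.058799
q = 5.88%

5.88%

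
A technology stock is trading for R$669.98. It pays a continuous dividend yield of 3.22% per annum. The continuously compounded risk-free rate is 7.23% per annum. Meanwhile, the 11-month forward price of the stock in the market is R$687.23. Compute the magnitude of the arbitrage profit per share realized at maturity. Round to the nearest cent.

R$7.84 per share

Fair forward: F* = S·e^(carry·T), with carry = (r − q) = 0.0723 − 0.0322 = 0.0401
F* = 669.98 · e^(0.0401 × 11/12) = 669.98 · e^0.036758 = 669.98 × 1.037442 = R$695.0654
Market R$687.23 < fair R$695.0654: forward underpriced → reverse cash-and-carry (short spot, go long the forward).
At maturity, profit = |F_mkt − F*| = |687.23 − 695.0654| = R$7.84 per share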